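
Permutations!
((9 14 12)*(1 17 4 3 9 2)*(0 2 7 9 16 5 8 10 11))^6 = ((0 2 1 17 4 3 16 5 8 10 11)(7 9 14 12))^6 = (0 16 2 5 1 8 17 10 4 11 3)(7 14)(9 12)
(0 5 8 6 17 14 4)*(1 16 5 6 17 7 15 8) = [6, 16, 2, 3, 0, 1, 7, 15, 17, 9, 10, 11, 12, 13, 4, 8, 5, 14] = (0 6 7 15 8 17 14 4)(1 16 5)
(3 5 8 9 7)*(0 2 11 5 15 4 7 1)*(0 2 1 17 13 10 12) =(0 1 2 11 5 8 9 17 13 10 12)(3 15 4 7) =[1, 2, 11, 15, 7, 8, 6, 3, 9, 17, 12, 5, 0, 10, 14, 4, 16, 13]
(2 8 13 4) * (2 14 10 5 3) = (2 8 13 4 14 10 5 3) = [0, 1, 8, 2, 14, 3, 6, 7, 13, 9, 5, 11, 12, 4, 10]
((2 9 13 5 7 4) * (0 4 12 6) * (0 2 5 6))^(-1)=((0 4 5 7 12)(2 9 13 6))^(-1)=(0 12 7 5 4)(2 6 13 9)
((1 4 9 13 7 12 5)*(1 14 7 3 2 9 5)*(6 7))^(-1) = (1 12 7 6 14 5 4)(2 3 13 9)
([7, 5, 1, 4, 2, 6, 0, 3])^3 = [4, 0, 6, 1, 5, 7, 3, 2]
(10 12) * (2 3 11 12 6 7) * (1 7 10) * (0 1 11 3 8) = (0 1 7 2 8)(6 10)(11 12) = [1, 7, 8, 3, 4, 5, 10, 2, 0, 9, 6, 12, 11]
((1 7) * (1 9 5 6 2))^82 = ((1 7 9 5 6 2))^82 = (1 6 9)(2 5 7)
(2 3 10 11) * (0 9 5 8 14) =[9, 1, 3, 10, 4, 8, 6, 7, 14, 5, 11, 2, 12, 13, 0] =(0 9 5 8 14)(2 3 10 11)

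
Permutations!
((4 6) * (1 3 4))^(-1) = ((1 3 4 6))^(-1) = (1 6 4 3)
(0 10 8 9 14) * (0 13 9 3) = (0 10 8 3)(9 14 13) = [10, 1, 2, 0, 4, 5, 6, 7, 3, 14, 8, 11, 12, 9, 13]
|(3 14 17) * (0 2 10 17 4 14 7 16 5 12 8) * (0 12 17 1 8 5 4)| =13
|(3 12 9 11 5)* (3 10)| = 6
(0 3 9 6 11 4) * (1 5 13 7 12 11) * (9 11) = (0 3 11 4)(1 5 13 7 12 9 6) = [3, 5, 2, 11, 0, 13, 1, 12, 8, 6, 10, 4, 9, 7]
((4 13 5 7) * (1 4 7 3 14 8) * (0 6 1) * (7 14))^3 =((0 6 1 4 13 5 3 7 14 8))^3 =(0 4 3 8 1 5 14 6 13 7)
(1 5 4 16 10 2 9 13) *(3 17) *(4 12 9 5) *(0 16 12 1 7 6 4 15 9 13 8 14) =(0 16 10 2 5 1 15 9 8 14)(3 17)(4 12 13 7 6) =[16, 15, 5, 17, 12, 1, 4, 6, 14, 8, 2, 11, 13, 7, 0, 9, 10, 3]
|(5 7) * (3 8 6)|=6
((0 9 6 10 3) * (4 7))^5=(10)(4 7)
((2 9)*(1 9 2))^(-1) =((1 9))^(-1) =(1 9)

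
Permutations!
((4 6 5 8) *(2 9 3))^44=((2 9 3)(4 6 5 8))^44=(2 3 9)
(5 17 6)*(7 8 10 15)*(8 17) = [0, 1, 2, 3, 4, 8, 5, 17, 10, 9, 15, 11, 12, 13, 14, 7, 16, 6] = (5 8 10 15 7 17 6)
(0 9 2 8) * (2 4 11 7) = (0 9 4 11 7 2 8) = [9, 1, 8, 3, 11, 5, 6, 2, 0, 4, 10, 7]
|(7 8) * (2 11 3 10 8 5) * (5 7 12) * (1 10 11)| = 6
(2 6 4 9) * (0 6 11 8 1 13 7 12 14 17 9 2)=(0 6 4 2 11 8 1 13 7 12 14 17 9)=[6, 13, 11, 3, 2, 5, 4, 12, 1, 0, 10, 8, 14, 7, 17, 15, 16, 9]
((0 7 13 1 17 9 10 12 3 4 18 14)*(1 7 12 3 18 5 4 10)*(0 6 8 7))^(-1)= (0 13 7 8 6 14 18 12)(1 9 17)(3 10)(4 5)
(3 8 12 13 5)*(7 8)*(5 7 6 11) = (3 6 11 5)(7 8 12 13) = [0, 1, 2, 6, 4, 3, 11, 8, 12, 9, 10, 5, 13, 7]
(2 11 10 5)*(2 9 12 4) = (2 11 10 5 9 12 4) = [0, 1, 11, 3, 2, 9, 6, 7, 8, 12, 5, 10, 4]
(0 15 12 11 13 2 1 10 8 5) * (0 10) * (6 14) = (0 15 12 11 13 2 1)(5 10 8)(6 14) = [15, 0, 1, 3, 4, 10, 14, 7, 5, 9, 8, 13, 11, 2, 6, 12]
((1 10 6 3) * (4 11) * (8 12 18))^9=(18)(1 10 6 3)(4 11)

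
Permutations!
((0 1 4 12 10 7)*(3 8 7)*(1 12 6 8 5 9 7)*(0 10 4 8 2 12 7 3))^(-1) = ((0 7 10)(1 8)(2 12 4 6)(3 5 9))^(-1) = (0 10 7)(1 8)(2 6 4 12)(3 9 5)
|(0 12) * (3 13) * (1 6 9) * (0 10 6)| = |(0 12 10 6 9 1)(3 13)| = 6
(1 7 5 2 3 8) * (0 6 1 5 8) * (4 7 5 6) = (0 4 7 8 6 1 5 2 3) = [4, 5, 3, 0, 7, 2, 1, 8, 6]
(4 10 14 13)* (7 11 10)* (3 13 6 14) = (3 13 4 7 11 10)(6 14) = [0, 1, 2, 13, 7, 5, 14, 11, 8, 9, 3, 10, 12, 4, 6]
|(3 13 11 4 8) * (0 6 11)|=7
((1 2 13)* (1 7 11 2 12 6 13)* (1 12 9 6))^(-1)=((1 9 6 13 7 11 2 12))^(-1)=(1 12 2 11 7 13 6 9)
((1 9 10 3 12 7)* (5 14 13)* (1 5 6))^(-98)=((1 9 10 3 12 7 5 14 13 6))^(-98)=(1 10 12 5 13)(3 7 14 6 9)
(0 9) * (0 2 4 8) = (0 9 2 4 8) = [9, 1, 4, 3, 8, 5, 6, 7, 0, 2]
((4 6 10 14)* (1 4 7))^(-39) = (1 10)(4 14)(6 7) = ((1 4 6 10 14 7))^(-39)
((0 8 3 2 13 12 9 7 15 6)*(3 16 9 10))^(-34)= ((0 8 16 9 7 15 6)(2 13 12 10 3))^(-34)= (0 8 16 9 7 15 6)(2 13 12 10 3)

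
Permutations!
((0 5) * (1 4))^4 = (5)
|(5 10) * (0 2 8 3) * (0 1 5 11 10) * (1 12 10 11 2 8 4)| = 9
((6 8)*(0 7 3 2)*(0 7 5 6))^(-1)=(0 8 6 5)(2 3 7)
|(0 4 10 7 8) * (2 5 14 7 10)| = 7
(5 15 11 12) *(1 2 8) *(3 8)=(1 2 3 8)(5 15 11 12)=[0, 2, 3, 8, 4, 15, 6, 7, 1, 9, 10, 12, 5, 13, 14, 11]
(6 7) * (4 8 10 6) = [0, 1, 2, 3, 8, 5, 7, 4, 10, 9, 6] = (4 8 10 6 7)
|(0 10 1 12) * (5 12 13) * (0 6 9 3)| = |(0 10 1 13 5 12 6 9 3)| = 9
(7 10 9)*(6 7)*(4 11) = (4 11)(6 7 10 9) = [0, 1, 2, 3, 11, 5, 7, 10, 8, 6, 9, 4]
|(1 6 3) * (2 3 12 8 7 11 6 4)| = 20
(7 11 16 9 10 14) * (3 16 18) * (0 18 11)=(0 18 3 16 9 10 14 7)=[18, 1, 2, 16, 4, 5, 6, 0, 8, 10, 14, 11, 12, 13, 7, 15, 9, 17, 3]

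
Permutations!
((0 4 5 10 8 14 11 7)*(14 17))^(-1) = (0 7 11 14 17 8 10 5 4)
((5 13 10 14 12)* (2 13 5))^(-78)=(2 10 12 13 14)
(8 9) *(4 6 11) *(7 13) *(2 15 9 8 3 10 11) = (2 15 9 3 10 11 4 6)(7 13) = [0, 1, 15, 10, 6, 5, 2, 13, 8, 3, 11, 4, 12, 7, 14, 9]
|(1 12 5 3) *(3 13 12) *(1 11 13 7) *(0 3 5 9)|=6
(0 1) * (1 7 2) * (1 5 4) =(0 7 2 5 4 1) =[7, 0, 5, 3, 1, 4, 6, 2]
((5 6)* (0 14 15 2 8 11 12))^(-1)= ((0 14 15 2 8 11 12)(5 6))^(-1)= (0 12 11 8 2 15 14)(5 6)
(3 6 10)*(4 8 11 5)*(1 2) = [0, 2, 1, 6, 8, 4, 10, 7, 11, 9, 3, 5] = (1 2)(3 6 10)(4 8 11 5)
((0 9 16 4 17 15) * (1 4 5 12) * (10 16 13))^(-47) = ((0 9 13 10 16 5 12 1 4 17 15))^(-47) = (0 4 5 13 15 1 16 9 17 12 10)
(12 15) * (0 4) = [4, 1, 2, 3, 0, 5, 6, 7, 8, 9, 10, 11, 15, 13, 14, 12] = (0 4)(12 15)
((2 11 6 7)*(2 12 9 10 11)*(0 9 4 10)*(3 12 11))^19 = ((0 9)(3 12 4 10)(6 7 11))^19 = (0 9)(3 10 4 12)(6 7 11)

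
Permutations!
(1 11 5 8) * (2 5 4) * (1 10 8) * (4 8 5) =[0, 11, 4, 3, 2, 1, 6, 7, 10, 9, 5, 8] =(1 11 8 10 5)(2 4)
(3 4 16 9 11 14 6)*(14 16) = (3 4 14 6)(9 11 16) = [0, 1, 2, 4, 14, 5, 3, 7, 8, 11, 10, 16, 12, 13, 6, 15, 9]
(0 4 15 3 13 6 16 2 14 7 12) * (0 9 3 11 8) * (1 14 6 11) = (0 4 15 1 14 7 12 9 3 13 11 8)(2 6 16) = [4, 14, 6, 13, 15, 5, 16, 12, 0, 3, 10, 8, 9, 11, 7, 1, 2]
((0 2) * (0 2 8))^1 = ((0 8))^1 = (0 8)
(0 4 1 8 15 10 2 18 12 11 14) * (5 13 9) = (0 4 1 8 15 10 2 18 12 11 14)(5 13 9) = [4, 8, 18, 3, 1, 13, 6, 7, 15, 5, 2, 14, 11, 9, 0, 10, 16, 17, 12]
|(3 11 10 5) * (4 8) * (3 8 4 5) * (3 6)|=4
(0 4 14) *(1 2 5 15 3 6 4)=(0 1 2 5 15 3 6 4 14)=[1, 2, 5, 6, 14, 15, 4, 7, 8, 9, 10, 11, 12, 13, 0, 3]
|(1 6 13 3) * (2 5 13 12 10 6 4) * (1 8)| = 21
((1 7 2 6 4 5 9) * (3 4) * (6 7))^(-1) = ((1 6 3 4 5 9)(2 7))^(-1) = (1 9 5 4 3 6)(2 7)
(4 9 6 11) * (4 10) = [0, 1, 2, 3, 9, 5, 11, 7, 8, 6, 4, 10] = (4 9 6 11 10)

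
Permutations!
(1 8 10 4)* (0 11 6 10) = [11, 8, 2, 3, 1, 5, 10, 7, 0, 9, 4, 6] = (0 11 6 10 4 1 8)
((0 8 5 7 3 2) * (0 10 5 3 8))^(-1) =(2 3 8 7 5 10)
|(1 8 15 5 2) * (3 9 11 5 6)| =9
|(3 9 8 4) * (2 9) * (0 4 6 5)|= 8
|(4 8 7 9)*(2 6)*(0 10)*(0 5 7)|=14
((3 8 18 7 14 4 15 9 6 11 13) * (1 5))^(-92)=(3 9 7 13 15 18 11 4 8 6 14)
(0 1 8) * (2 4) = (0 1 8)(2 4) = [1, 8, 4, 3, 2, 5, 6, 7, 0]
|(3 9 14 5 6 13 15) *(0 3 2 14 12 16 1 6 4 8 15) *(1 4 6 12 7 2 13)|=|(0 3 9 7 2 14 5 6 1 12 16 4 8 15 13)|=15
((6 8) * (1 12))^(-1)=(1 12)(6 8)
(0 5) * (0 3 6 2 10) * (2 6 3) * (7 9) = (0 5 2 10)(7 9) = [5, 1, 10, 3, 4, 2, 6, 9, 8, 7, 0]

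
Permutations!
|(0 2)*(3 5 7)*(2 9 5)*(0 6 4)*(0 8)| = |(0 9 5 7 3 2 6 4 8)| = 9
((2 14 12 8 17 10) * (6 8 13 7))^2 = ((2 14 12 13 7 6 8 17 10))^2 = (2 12 7 8 10 14 13 6 17)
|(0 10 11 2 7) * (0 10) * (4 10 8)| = 6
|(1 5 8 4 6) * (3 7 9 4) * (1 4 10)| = 14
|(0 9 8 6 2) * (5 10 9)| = 7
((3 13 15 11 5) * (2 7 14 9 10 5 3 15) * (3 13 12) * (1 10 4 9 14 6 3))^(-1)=(1 12 3 6 7 2 13 11 15 5 10)(4 9)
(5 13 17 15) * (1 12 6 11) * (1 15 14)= (1 12 6 11 15 5 13 17 14)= [0, 12, 2, 3, 4, 13, 11, 7, 8, 9, 10, 15, 6, 17, 1, 5, 16, 14]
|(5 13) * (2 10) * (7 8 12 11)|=4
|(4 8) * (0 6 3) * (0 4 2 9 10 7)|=9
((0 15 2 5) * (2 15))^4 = (15)(0 2 5)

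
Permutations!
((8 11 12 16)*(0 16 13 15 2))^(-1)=((0 16 8 11 12 13 15 2))^(-1)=(0 2 15 13 12 11 8 16)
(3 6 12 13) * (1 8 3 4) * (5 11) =(1 8 3 6 12 13 4)(5 11) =[0, 8, 2, 6, 1, 11, 12, 7, 3, 9, 10, 5, 13, 4]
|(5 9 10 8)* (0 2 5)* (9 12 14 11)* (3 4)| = 18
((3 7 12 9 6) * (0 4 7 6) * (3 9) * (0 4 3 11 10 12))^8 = (0 6 4)(3 9 7)(10 11 12)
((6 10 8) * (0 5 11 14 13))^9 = (0 13 14 11 5)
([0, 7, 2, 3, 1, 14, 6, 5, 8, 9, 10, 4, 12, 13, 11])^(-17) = (1 7 5 14 11 4)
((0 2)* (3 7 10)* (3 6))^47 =((0 2)(3 7 10 6))^47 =(0 2)(3 6 10 7)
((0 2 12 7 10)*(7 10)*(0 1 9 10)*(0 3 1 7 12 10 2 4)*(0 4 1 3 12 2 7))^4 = (12)(0 2 9)(1 10 7)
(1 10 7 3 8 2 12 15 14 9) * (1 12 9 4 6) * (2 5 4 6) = (1 10 7 3 8 5 4 2 9 12 15 14 6) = [0, 10, 9, 8, 2, 4, 1, 3, 5, 12, 7, 11, 15, 13, 6, 14]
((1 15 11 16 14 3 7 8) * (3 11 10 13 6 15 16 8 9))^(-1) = ((1 16 14 11 8)(3 7 9)(6 15 10 13))^(-1) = (1 8 11 14 16)(3 9 7)(6 13 10 15)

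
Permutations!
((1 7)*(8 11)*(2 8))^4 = (2 8 11)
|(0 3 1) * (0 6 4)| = |(0 3 1 6 4)| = 5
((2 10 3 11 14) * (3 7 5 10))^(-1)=((2 3 11 14)(5 10 7))^(-1)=(2 14 11 3)(5 7 10)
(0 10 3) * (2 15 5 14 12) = (0 10 3)(2 15 5 14 12) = [10, 1, 15, 0, 4, 14, 6, 7, 8, 9, 3, 11, 2, 13, 12, 5]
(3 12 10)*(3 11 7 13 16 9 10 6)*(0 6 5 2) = (0 6 3 12 5 2)(7 13 16 9 10 11) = [6, 1, 0, 12, 4, 2, 3, 13, 8, 10, 11, 7, 5, 16, 14, 15, 9]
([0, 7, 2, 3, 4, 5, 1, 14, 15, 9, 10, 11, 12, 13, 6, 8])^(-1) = (1 6 14 7)(8 15)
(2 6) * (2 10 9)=(2 6 10 9)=[0, 1, 6, 3, 4, 5, 10, 7, 8, 2, 9]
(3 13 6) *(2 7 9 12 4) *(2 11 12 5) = [0, 1, 7, 13, 11, 2, 3, 9, 8, 5, 10, 12, 4, 6] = (2 7 9 5)(3 13 6)(4 11 12)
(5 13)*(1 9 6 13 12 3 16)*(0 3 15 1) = [3, 9, 2, 16, 4, 12, 13, 7, 8, 6, 10, 11, 15, 5, 14, 1, 0] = (0 3 16)(1 9 6 13 5 12 15)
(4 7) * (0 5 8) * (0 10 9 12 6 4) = [5, 1, 2, 3, 7, 8, 4, 0, 10, 12, 9, 11, 6] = (0 5 8 10 9 12 6 4 7)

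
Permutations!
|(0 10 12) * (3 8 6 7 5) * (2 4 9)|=|(0 10 12)(2 4 9)(3 8 6 7 5)|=15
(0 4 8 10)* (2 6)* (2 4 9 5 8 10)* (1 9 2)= (0 2 6 4 10)(1 9 5 8)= [2, 9, 6, 3, 10, 8, 4, 7, 1, 5, 0]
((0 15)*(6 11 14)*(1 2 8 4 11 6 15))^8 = ((0 1 2 8 4 11 14 15))^8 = (15)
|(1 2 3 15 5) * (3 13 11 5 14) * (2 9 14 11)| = 14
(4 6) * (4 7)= (4 6 7)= [0, 1, 2, 3, 6, 5, 7, 4]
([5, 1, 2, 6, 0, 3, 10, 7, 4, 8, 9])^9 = [5, 1, 2, 6, 0, 3, 10, 7, 4, 8, 9]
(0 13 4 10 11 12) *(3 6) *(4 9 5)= (0 13 9 5 4 10 11 12)(3 6)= [13, 1, 2, 6, 10, 4, 3, 7, 8, 5, 11, 12, 0, 9]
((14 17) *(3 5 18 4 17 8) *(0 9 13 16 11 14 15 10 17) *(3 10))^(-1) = ((0 9 13 16 11 14 8 10 17 15 3 5 18 4))^(-1) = (0 4 18 5 3 15 17 10 8 14 11 16 13 9)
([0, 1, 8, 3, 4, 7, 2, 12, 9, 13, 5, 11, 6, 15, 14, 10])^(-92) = [0, 1, 12, 3, 4, 15, 7, 10, 6, 2, 13, 11, 5, 8, 14, 9]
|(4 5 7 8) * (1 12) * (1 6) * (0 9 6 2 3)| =28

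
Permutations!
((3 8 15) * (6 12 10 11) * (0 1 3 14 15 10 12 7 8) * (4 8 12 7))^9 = (4 6 11 10 8)(7 12)(14 15)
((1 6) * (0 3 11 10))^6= ((0 3 11 10)(1 6))^6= (0 11)(3 10)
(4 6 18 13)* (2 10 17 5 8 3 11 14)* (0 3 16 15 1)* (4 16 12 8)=(0 3 11 14 2 10 17 5 4 6 18 13 16 15 1)(8 12)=[3, 0, 10, 11, 6, 4, 18, 7, 12, 9, 17, 14, 8, 16, 2, 1, 15, 5, 13]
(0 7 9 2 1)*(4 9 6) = (0 7 6 4 9 2 1) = [7, 0, 1, 3, 9, 5, 4, 6, 8, 2]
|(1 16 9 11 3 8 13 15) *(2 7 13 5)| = |(1 16 9 11 3 8 5 2 7 13 15)| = 11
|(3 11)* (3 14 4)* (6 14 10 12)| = |(3 11 10 12 6 14 4)| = 7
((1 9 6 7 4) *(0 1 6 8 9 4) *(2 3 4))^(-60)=((0 1 2 3 4 6 7)(8 9))^(-60)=(9)(0 3 7 2 6 1 4)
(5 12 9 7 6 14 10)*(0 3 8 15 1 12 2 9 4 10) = (0 3 8 15 1 12 4 10 5 2 9 7 6 14) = [3, 12, 9, 8, 10, 2, 14, 6, 15, 7, 5, 11, 4, 13, 0, 1]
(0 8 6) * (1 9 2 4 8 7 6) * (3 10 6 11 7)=(0 3 10 6)(1 9 2 4 8)(7 11)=[3, 9, 4, 10, 8, 5, 0, 11, 1, 2, 6, 7]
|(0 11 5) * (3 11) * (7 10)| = 4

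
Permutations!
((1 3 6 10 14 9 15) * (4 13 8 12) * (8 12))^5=(1 9 10 3 15 14 6)(4 12 13)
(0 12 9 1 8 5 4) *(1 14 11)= (0 12 9 14 11 1 8 5 4)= [12, 8, 2, 3, 0, 4, 6, 7, 5, 14, 10, 1, 9, 13, 11]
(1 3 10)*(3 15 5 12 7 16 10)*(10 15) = (1 10)(5 12 7 16 15) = [0, 10, 2, 3, 4, 12, 6, 16, 8, 9, 1, 11, 7, 13, 14, 5, 15]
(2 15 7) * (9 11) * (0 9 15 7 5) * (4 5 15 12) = [9, 1, 7, 3, 5, 0, 6, 2, 8, 11, 10, 12, 4, 13, 14, 15] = (15)(0 9 11 12 4 5)(2 7)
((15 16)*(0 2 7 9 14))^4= (16)(0 14 9 7 2)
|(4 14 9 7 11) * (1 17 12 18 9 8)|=10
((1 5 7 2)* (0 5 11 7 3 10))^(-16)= (11)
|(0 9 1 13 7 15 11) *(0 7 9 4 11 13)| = |(0 4 11 7 15 13 9 1)| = 8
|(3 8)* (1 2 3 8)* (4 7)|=6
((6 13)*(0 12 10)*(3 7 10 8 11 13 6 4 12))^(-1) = (0 10 7 3)(4 13 11 8 12)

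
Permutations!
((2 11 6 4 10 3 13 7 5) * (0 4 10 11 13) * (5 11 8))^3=(0 5 7 10 4 2 11 3 8 13 6)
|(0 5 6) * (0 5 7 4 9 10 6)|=7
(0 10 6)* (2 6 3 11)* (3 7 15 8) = (0 10 7 15 8 3 11 2 6) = [10, 1, 6, 11, 4, 5, 0, 15, 3, 9, 7, 2, 12, 13, 14, 8]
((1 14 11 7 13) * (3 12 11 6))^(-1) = (1 13 7 11 12 3 6 14)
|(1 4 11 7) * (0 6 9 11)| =|(0 6 9 11 7 1 4)| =7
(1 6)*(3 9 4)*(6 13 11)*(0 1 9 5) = (0 1 13 11 6 9 4 3 5) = [1, 13, 2, 5, 3, 0, 9, 7, 8, 4, 10, 6, 12, 11]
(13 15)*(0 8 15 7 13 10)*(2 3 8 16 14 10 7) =(0 16 14 10)(2 3 8 15 7 13) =[16, 1, 3, 8, 4, 5, 6, 13, 15, 9, 0, 11, 12, 2, 10, 7, 14]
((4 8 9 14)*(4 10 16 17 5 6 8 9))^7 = (4 6 17 10 9 8 5 16 14)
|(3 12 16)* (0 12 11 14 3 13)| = |(0 12 16 13)(3 11 14)| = 12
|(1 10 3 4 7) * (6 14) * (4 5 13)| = 14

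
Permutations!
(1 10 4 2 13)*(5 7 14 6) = (1 10 4 2 13)(5 7 14 6) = [0, 10, 13, 3, 2, 7, 5, 14, 8, 9, 4, 11, 12, 1, 6]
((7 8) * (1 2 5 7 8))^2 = ((8)(1 2 5 7))^2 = (8)(1 5)(2 7)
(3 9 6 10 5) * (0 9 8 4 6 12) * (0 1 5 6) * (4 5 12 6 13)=(0 9 6 10 13 4)(1 12)(3 8 5)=[9, 12, 2, 8, 0, 3, 10, 7, 5, 6, 13, 11, 1, 4]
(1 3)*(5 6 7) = (1 3)(5 6 7) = [0, 3, 2, 1, 4, 6, 7, 5]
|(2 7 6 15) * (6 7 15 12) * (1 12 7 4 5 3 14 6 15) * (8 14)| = 28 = |(1 12 15 2)(3 8 14 6 7 4 5)|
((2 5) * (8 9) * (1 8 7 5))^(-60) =((1 8 9 7 5 2))^(-60) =(9)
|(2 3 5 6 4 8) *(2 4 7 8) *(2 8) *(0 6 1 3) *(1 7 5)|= 10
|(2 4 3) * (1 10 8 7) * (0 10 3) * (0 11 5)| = |(0 10 8 7 1 3 2 4 11 5)| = 10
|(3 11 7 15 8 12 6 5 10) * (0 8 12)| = |(0 8)(3 11 7 15 12 6 5 10)| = 8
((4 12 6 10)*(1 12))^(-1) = ((1 12 6 10 4))^(-1) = (1 4 10 6 12)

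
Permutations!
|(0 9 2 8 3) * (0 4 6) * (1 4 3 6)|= 10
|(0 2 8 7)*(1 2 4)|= 6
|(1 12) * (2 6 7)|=|(1 12)(2 6 7)|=6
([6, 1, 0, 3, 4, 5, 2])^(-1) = (0 2 6)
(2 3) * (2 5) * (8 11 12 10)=(2 3 5)(8 11 12 10)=[0, 1, 3, 5, 4, 2, 6, 7, 11, 9, 8, 12, 10]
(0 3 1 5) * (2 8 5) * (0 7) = (0 3 1 2 8 5 7) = [3, 2, 8, 1, 4, 7, 6, 0, 5]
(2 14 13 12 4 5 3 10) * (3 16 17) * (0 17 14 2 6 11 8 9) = (0 17 3 10 6 11 8 9)(4 5 16 14 13 12) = [17, 1, 2, 10, 5, 16, 11, 7, 9, 0, 6, 8, 4, 12, 13, 15, 14, 3]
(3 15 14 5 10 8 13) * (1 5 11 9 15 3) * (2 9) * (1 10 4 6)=[0, 5, 9, 3, 6, 4, 1, 7, 13, 15, 8, 2, 12, 10, 11, 14]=(1 5 4 6)(2 9 15 14 11)(8 13 10)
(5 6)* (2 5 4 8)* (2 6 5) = (4 8 6) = [0, 1, 2, 3, 8, 5, 4, 7, 6]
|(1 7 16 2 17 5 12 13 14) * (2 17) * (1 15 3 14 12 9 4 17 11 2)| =60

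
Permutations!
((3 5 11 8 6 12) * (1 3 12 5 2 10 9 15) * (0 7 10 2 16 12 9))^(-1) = (0 10 7)(1 15 9 12 16 3)(5 6 8 11)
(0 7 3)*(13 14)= [7, 1, 2, 0, 4, 5, 6, 3, 8, 9, 10, 11, 12, 14, 13]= (0 7 3)(13 14)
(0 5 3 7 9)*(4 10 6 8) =[5, 1, 2, 7, 10, 3, 8, 9, 4, 0, 6] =(0 5 3 7 9)(4 10 6 8)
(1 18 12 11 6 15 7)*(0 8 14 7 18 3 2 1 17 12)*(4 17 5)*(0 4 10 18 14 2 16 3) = [8, 0, 1, 16, 17, 10, 15, 5, 2, 9, 18, 6, 11, 13, 7, 14, 3, 12, 4] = (0 8 2 1)(3 16)(4 17 12 11 6 15 14 7 5 10 18)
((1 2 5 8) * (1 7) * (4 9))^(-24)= ((1 2 5 8 7)(4 9))^(-24)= (9)(1 2 5 8 7)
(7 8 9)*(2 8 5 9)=(2 8)(5 9 7)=[0, 1, 8, 3, 4, 9, 6, 5, 2, 7]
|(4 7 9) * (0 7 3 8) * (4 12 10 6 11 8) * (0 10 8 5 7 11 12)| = |(0 11 5 7 9)(3 4)(6 12 8 10)| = 20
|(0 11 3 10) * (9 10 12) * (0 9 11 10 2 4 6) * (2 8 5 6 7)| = 6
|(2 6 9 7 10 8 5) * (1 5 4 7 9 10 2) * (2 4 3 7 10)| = |(1 5)(2 6)(3 7 4 10 8)| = 10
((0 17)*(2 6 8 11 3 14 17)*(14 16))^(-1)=(0 17 14 16 3 11 8 6 2)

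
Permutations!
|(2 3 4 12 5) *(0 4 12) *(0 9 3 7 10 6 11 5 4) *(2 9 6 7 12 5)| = |(2 12 4 6 11)(3 5 9)(7 10)| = 30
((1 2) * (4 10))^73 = (1 2)(4 10)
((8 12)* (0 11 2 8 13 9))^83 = (0 9 13 12 8 2 11)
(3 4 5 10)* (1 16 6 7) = (1 16 6 7)(3 4 5 10) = [0, 16, 2, 4, 5, 10, 7, 1, 8, 9, 3, 11, 12, 13, 14, 15, 6]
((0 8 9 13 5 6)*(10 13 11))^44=((0 8 9 11 10 13 5 6))^44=(0 10)(5 9)(6 11)(8 13)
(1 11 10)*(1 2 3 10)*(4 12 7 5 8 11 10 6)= (1 10 2 3 6 4 12 7 5 8 11)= [0, 10, 3, 6, 12, 8, 4, 5, 11, 9, 2, 1, 7]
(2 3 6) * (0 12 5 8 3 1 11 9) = (0 12 5 8 3 6 2 1 11 9) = [12, 11, 1, 6, 4, 8, 2, 7, 3, 0, 10, 9, 5]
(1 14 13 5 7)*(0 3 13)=(0 3 13 5 7 1 14)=[3, 14, 2, 13, 4, 7, 6, 1, 8, 9, 10, 11, 12, 5, 0]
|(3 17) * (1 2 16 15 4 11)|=6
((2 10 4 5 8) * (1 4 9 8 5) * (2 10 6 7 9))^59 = ((1 4)(2 6 7 9 8 10))^59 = (1 4)(2 10 8 9 7 6)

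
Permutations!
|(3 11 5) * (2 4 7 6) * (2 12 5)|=8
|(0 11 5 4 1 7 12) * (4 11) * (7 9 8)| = 14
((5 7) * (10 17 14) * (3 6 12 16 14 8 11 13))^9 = ((3 6 12 16 14 10 17 8 11 13)(5 7))^9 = (3 13 11 8 17 10 14 16 12 6)(5 7)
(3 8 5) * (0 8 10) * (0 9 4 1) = [8, 0, 2, 10, 1, 3, 6, 7, 5, 4, 9] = (0 8 5 3 10 9 4 1)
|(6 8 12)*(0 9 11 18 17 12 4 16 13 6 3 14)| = 40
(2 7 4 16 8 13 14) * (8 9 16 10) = (2 7 4 10 8 13 14)(9 16) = [0, 1, 7, 3, 10, 5, 6, 4, 13, 16, 8, 11, 12, 14, 2, 15, 9]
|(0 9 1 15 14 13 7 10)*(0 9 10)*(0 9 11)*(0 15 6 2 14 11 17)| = 42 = |(0 10 17)(1 6 2 14 13 7 9)(11 15)|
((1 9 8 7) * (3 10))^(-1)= ((1 9 8 7)(3 10))^(-1)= (1 7 8 9)(3 10)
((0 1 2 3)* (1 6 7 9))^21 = (9)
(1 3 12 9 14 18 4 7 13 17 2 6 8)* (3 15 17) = [0, 15, 6, 12, 7, 5, 8, 13, 1, 14, 10, 11, 9, 3, 18, 17, 16, 2, 4] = (1 15 17 2 6 8)(3 12 9 14 18 4 7 13)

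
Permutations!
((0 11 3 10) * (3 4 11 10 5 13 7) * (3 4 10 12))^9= (13)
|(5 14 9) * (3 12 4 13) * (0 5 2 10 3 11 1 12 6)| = 40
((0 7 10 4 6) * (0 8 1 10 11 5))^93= ((0 7 11 5)(1 10 4 6 8))^93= (0 7 11 5)(1 6 10 8 4)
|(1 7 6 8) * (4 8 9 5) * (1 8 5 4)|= |(1 7 6 9 4 5)|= 6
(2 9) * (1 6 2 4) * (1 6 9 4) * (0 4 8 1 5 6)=[4, 9, 8, 3, 0, 6, 2, 7, 1, 5]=(0 4)(1 9 5 6 2 8)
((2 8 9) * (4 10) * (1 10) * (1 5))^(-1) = ((1 10 4 5)(2 8 9))^(-1) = (1 5 4 10)(2 9 8)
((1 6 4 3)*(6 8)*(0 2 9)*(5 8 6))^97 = ((0 2 9)(1 6 4 3)(5 8))^97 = (0 2 9)(1 6 4 3)(5 8)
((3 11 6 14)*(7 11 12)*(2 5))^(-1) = (2 5)(3 14 6 11 7 12)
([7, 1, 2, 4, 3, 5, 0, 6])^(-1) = (0 6 7)(3 4)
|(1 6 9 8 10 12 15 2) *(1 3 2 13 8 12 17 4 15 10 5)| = 22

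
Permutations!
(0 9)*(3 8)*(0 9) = (9)(3 8) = [0, 1, 2, 8, 4, 5, 6, 7, 3, 9]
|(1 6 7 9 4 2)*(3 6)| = |(1 3 6 7 9 4 2)| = 7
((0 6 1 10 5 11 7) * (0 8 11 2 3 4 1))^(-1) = ((0 6)(1 10 5 2 3 4)(7 8 11))^(-1) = (0 6)(1 4 3 2 5 10)(7 11 8)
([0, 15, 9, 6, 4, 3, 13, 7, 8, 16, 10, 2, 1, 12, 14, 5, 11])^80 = [0, 3, 2, 12, 4, 13, 1, 7, 8, 9, 10, 11, 5, 15, 14, 6, 16]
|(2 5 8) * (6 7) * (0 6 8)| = 6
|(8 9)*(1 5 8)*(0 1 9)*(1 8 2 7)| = |(9)(0 8)(1 5 2 7)| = 4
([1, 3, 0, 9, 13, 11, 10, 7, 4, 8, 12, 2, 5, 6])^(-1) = (0 2 11 5 12 10 6 13 4 8 9 3 1)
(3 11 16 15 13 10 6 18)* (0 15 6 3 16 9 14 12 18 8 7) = (0 15 13 10 3 11 9 14 12 18 16 6 8 7) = [15, 1, 2, 11, 4, 5, 8, 0, 7, 14, 3, 9, 18, 10, 12, 13, 6, 17, 16]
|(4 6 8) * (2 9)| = |(2 9)(4 6 8)| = 6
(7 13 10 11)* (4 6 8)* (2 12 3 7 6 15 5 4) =[0, 1, 12, 7, 15, 4, 8, 13, 2, 9, 11, 6, 3, 10, 14, 5] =(2 12 3 7 13 10 11 6 8)(4 15 5)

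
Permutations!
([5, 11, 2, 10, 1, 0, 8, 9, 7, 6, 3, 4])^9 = (11)(0 5)(3 10)(6 8 7 9)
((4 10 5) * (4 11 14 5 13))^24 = ((4 10 13)(5 11 14))^24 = (14)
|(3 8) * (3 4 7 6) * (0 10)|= |(0 10)(3 8 4 7 6)|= 10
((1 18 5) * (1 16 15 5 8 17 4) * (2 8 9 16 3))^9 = (1 17 2 5 16 18 4 8 3 15 9)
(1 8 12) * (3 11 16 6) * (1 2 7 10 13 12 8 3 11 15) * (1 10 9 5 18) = (1 3 15 10 13 12 2 7 9 5 18)(6 11 16) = [0, 3, 7, 15, 4, 18, 11, 9, 8, 5, 13, 16, 2, 12, 14, 10, 6, 17, 1]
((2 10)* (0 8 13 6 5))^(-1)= ((0 8 13 6 5)(2 10))^(-1)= (0 5 6 13 8)(2 10)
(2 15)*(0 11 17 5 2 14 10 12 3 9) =(0 11 17 5 2 15 14 10 12 3 9) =[11, 1, 15, 9, 4, 2, 6, 7, 8, 0, 12, 17, 3, 13, 10, 14, 16, 5]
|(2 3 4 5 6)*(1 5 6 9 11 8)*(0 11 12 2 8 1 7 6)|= |(0 11 1 5 9 12 2 3 4)(6 8 7)|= 9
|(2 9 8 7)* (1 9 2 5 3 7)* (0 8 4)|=|(0 8 1 9 4)(3 7 5)|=15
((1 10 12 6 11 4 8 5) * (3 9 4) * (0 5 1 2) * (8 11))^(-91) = (0 2 5)(1 8 6 12 10)(3 9 4 11) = ((0 5 2)(1 10 12 6 8)(3 9 4 11))^(-91)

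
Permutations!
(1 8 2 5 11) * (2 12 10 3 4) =(1 8 12 10 3 4 2 5 11) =[0, 8, 5, 4, 2, 11, 6, 7, 12, 9, 3, 1, 10]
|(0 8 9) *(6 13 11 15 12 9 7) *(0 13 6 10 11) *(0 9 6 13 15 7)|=|(0 8)(6 13 9 15 12)(7 10 11)|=30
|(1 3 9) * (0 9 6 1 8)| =3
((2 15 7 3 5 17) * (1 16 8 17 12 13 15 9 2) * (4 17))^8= (1 4 16 17 8)(3 12 15)(5 13 7)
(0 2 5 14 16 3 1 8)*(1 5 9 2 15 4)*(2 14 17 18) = (0 15 4 1 8)(2 9 14 16 3 5 17 18) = [15, 8, 9, 5, 1, 17, 6, 7, 0, 14, 10, 11, 12, 13, 16, 4, 3, 18, 2]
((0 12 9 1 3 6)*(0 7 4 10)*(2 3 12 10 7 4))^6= ((0 10)(1 12 9)(2 3 6 4 7))^6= (12)(2 3 6 4 7)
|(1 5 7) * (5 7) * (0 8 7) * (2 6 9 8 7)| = 12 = |(0 7 1)(2 6 9 8)|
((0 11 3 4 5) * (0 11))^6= ((3 4 5 11))^6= (3 5)(4 11)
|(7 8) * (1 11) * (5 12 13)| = |(1 11)(5 12 13)(7 8)| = 6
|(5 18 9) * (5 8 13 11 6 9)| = 10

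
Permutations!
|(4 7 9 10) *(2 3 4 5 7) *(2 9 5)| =|(2 3 4 9 10)(5 7)| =10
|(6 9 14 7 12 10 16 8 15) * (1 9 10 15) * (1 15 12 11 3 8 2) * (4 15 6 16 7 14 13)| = 42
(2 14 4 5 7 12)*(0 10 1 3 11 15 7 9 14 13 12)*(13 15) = (0 10 1 3 11 13 12 2 15 7)(4 5 9 14) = [10, 3, 15, 11, 5, 9, 6, 0, 8, 14, 1, 13, 2, 12, 4, 7]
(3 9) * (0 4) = [4, 1, 2, 9, 0, 5, 6, 7, 8, 3] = (0 4)(3 9)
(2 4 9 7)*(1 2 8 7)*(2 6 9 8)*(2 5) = (1 6 9)(2 4 8 7 5) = [0, 6, 4, 3, 8, 2, 9, 5, 7, 1]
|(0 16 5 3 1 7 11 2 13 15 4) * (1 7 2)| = 11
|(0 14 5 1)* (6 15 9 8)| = |(0 14 5 1)(6 15 9 8)| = 4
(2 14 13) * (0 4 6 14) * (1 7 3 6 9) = (0 4 9 1 7 3 6 14 13 2) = [4, 7, 0, 6, 9, 5, 14, 3, 8, 1, 10, 11, 12, 2, 13]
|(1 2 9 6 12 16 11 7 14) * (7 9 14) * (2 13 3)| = |(1 13 3 2 14)(6 12 16 11 9)| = 5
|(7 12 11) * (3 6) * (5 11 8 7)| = 6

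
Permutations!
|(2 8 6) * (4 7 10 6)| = 6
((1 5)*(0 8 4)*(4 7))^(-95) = (0 8 7 4)(1 5)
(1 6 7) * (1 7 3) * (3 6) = (7)(1 3) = [0, 3, 2, 1, 4, 5, 6, 7]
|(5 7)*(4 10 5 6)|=5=|(4 10 5 7 6)|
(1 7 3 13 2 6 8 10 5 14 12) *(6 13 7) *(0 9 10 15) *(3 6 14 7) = (0 9 10 5 7 6 8 15)(1 14 12)(2 13) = [9, 14, 13, 3, 4, 7, 8, 6, 15, 10, 5, 11, 1, 2, 12, 0]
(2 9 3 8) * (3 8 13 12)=(2 9 8)(3 13 12)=[0, 1, 9, 13, 4, 5, 6, 7, 2, 8, 10, 11, 3, 12]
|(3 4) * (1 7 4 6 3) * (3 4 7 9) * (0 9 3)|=4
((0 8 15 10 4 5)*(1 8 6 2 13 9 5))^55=((0 6 2 13 9 5)(1 8 15 10 4))^55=(15)(0 6 2 13 9 5)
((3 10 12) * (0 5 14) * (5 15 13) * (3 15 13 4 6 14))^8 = ((0 13 5 3 10 12 15 4 6 14))^8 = (0 6 15 10 5)(3 13 14 4 12)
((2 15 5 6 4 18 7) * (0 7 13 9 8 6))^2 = ((0 7 2 15 5)(4 18 13 9 8 6))^2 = (0 2 5 7 15)(4 13 8)(6 18 9)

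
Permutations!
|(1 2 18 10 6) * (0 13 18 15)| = 8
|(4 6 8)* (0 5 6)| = 5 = |(0 5 6 8 4)|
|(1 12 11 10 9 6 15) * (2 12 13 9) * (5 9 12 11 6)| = |(1 13 12 6 15)(2 11 10)(5 9)| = 30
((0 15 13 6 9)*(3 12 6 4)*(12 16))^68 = (0 16 15 12 13 6 4 9 3)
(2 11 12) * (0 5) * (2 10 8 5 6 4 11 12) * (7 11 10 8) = (0 6 4 10 7 11 2 12 8 5) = [6, 1, 12, 3, 10, 0, 4, 11, 5, 9, 7, 2, 8]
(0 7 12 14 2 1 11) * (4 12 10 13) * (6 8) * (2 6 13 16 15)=(0 7 10 16 15 2 1 11)(4 12 14 6 8 13)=[7, 11, 1, 3, 12, 5, 8, 10, 13, 9, 16, 0, 14, 4, 6, 2, 15]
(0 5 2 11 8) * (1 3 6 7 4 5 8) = (0 8)(1 3 6 7 4 5 2 11) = [8, 3, 11, 6, 5, 2, 7, 4, 0, 9, 10, 1]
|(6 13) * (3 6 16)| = |(3 6 13 16)| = 4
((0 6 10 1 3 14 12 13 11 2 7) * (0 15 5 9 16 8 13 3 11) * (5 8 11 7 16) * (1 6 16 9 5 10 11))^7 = ((0 16 1 7 15 8 13)(2 9 10 6 11)(3 14 12))^7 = (16)(2 10 11 9 6)(3 14 12)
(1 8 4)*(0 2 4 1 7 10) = (0 2 4 7 10)(1 8) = [2, 8, 4, 3, 7, 5, 6, 10, 1, 9, 0]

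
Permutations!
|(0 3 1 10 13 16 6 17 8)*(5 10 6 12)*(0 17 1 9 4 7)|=10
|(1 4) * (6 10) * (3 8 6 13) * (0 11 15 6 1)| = |(0 11 15 6 10 13 3 8 1 4)| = 10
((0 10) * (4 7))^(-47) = (0 10)(4 7)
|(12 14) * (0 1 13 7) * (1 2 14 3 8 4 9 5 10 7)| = |(0 2 14 12 3 8 4 9 5 10 7)(1 13)| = 22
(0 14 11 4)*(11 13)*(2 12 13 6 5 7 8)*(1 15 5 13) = [14, 15, 12, 3, 0, 7, 13, 8, 2, 9, 10, 4, 1, 11, 6, 5] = (0 14 6 13 11 4)(1 15 5 7 8 2 12)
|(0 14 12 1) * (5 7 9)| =12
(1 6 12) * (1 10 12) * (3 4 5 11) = (1 6)(3 4 5 11)(10 12) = [0, 6, 2, 4, 5, 11, 1, 7, 8, 9, 12, 3, 10]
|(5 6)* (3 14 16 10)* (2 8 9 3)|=|(2 8 9 3 14 16 10)(5 6)|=14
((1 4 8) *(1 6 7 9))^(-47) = (1 4 8 6 7 9)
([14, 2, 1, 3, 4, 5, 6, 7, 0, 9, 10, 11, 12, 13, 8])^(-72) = (14)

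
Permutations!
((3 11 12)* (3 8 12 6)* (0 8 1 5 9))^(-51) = (0 1)(5 8)(9 12)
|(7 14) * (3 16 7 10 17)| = |(3 16 7 14 10 17)| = 6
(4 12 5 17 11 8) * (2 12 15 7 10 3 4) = [0, 1, 12, 4, 15, 17, 6, 10, 2, 9, 3, 8, 5, 13, 14, 7, 16, 11] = (2 12 5 17 11 8)(3 4 15 7 10)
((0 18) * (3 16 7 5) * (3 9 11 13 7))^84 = (18)(5 7 13 11 9)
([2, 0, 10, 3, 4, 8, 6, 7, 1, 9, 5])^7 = [2, 0, 10, 3, 4, 8, 6, 7, 1, 9, 5]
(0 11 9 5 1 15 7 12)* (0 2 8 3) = (0 11 9 5 1 15 7 12 2 8 3) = [11, 15, 8, 0, 4, 1, 6, 12, 3, 5, 10, 9, 2, 13, 14, 7]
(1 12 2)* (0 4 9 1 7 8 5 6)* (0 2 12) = (12)(0 4 9 1)(2 7 8 5 6) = [4, 0, 7, 3, 9, 6, 2, 8, 5, 1, 10, 11, 12]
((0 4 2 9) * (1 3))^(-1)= (0 9 2 4)(1 3)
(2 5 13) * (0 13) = (0 13 2 5) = [13, 1, 5, 3, 4, 0, 6, 7, 8, 9, 10, 11, 12, 2]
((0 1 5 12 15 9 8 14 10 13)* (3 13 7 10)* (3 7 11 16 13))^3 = ((0 1 5 12 15 9 8 14 7 10 11 16 13))^3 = (0 12 8 10 13 5 9 7 16 1 15 14 11)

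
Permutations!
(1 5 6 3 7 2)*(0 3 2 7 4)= (7)(0 3 4)(1 5 6 2)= [3, 5, 1, 4, 0, 6, 2, 7]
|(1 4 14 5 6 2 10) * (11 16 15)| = 21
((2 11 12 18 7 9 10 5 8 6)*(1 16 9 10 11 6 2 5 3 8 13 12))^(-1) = ((1 16 9 11)(2 6 5 13 12 18 7 10 3 8))^(-1) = (1 11 9 16)(2 8 3 10 7 18 12 13 5 6)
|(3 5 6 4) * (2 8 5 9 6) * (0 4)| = 15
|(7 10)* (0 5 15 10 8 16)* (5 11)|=|(0 11 5 15 10 7 8 16)|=8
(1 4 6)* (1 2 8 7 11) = [0, 4, 8, 3, 6, 5, 2, 11, 7, 9, 10, 1] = (1 4 6 2 8 7 11)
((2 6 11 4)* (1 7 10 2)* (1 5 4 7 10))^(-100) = (1 2 11)(6 7 10)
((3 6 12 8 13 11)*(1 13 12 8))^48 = (1 12 8 6 3 11 13)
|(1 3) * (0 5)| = |(0 5)(1 3)| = 2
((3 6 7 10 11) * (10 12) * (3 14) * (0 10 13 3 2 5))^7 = (0 10 11 14 2 5)(3 7 13 6 12)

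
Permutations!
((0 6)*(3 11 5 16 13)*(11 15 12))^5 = (0 6)(3 16 11 15 13 5 12) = ((0 6)(3 15 12 11 5 16 13))^5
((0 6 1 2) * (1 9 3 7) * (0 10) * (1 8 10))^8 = ((0 6 9 3 7 8 10)(1 2))^8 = (0 6 9 3 7 8 10)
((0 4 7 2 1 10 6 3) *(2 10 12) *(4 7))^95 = ((0 7 10 6 3)(1 12 2))^95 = (1 2 12)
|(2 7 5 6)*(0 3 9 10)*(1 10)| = 20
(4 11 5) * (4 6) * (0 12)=(0 12)(4 11 5 6)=[12, 1, 2, 3, 11, 6, 4, 7, 8, 9, 10, 5, 0]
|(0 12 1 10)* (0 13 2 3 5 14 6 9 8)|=12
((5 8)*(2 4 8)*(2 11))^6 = (2 4 8 5 11)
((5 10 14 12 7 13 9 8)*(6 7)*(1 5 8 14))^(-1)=((1 5 10)(6 7 13 9 14 12))^(-1)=(1 10 5)(6 12 14 9 13 7)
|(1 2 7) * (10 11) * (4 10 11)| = |(11)(1 2 7)(4 10)| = 6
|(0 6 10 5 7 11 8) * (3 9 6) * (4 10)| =10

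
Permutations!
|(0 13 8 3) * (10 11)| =4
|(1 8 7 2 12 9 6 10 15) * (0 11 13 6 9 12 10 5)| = |(0 11 13 6 5)(1 8 7 2 10 15)| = 30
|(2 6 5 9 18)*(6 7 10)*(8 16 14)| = |(2 7 10 6 5 9 18)(8 16 14)| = 21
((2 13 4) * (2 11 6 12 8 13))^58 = ((4 11 6 12 8 13))^58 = (4 8 6)(11 13 12)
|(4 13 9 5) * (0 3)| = 4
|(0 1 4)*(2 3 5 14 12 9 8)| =|(0 1 4)(2 3 5 14 12 9 8)| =21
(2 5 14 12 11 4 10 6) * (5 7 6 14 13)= [0, 1, 7, 3, 10, 13, 2, 6, 8, 9, 14, 4, 11, 5, 12]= (2 7 6)(4 10 14 12 11)(5 13)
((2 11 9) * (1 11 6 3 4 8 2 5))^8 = (11)(2 4 6 8 3)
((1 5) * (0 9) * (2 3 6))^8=(9)(2 6 3)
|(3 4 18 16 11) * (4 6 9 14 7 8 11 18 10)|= 14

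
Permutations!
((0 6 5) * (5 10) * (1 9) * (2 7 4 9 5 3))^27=(0 9 2 6 1 7 10 5 4 3)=((0 6 10 3 2 7 4 9 1 5))^27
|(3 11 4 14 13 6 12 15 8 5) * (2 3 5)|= 10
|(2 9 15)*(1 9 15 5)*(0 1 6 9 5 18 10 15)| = |(0 1 5 6 9 18 10 15 2)| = 9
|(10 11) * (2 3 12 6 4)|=|(2 3 12 6 4)(10 11)|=10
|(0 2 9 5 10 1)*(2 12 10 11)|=|(0 12 10 1)(2 9 5 11)|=4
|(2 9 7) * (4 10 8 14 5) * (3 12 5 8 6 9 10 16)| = |(2 10 6 9 7)(3 12 5 4 16)(8 14)| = 10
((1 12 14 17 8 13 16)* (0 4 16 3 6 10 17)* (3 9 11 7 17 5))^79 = ((0 4 16 1 12 14)(3 6 10 5)(7 17 8 13 9 11))^79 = (0 4 16 1 12 14)(3 5 10 6)(7 17 8 13 9 11)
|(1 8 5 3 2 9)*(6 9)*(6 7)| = 8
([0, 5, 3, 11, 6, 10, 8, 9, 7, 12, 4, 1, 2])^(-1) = [0, 11, 12, 2, 10, 1, 4, 8, 6, 7, 5, 3, 9]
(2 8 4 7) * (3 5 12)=(2 8 4 7)(3 5 12)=[0, 1, 8, 5, 7, 12, 6, 2, 4, 9, 10, 11, 3]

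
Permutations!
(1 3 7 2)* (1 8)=(1 3 7 2 8)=[0, 3, 8, 7, 4, 5, 6, 2, 1]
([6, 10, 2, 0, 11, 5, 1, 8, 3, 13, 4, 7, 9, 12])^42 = [7, 3, 2, 11, 6, 5, 8, 10, 4, 9, 0, 1, 12, 13]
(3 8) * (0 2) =(0 2)(3 8) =[2, 1, 0, 8, 4, 5, 6, 7, 3]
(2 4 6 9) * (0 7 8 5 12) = (0 7 8 5 12)(2 4 6 9) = [7, 1, 4, 3, 6, 12, 9, 8, 5, 2, 10, 11, 0]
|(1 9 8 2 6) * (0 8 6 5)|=|(0 8 2 5)(1 9 6)|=12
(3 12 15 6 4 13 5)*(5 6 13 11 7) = (3 12 15 13 6 4 11 7 5) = [0, 1, 2, 12, 11, 3, 4, 5, 8, 9, 10, 7, 15, 6, 14, 13]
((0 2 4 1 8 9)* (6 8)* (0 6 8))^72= (0 4 8 6 2 1 9)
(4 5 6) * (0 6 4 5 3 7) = (0 6 5 4 3 7) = [6, 1, 2, 7, 3, 4, 5, 0]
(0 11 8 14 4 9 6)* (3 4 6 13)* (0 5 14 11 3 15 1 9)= (0 3 4)(1 9 13 15)(5 14 6)(8 11)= [3, 9, 2, 4, 0, 14, 5, 7, 11, 13, 10, 8, 12, 15, 6, 1]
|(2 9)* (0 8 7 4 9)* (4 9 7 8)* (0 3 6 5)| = |(0 4 7 9 2 3 6 5)| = 8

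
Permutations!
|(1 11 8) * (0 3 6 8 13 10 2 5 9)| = 11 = |(0 3 6 8 1 11 13 10 2 5 9)|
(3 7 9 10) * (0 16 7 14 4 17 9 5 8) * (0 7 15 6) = (0 16 15 6)(3 14 4 17 9 10)(5 8 7) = [16, 1, 2, 14, 17, 8, 0, 5, 7, 10, 3, 11, 12, 13, 4, 6, 15, 9]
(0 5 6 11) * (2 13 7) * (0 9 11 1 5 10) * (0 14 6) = [10, 5, 13, 3, 4, 0, 1, 2, 8, 11, 14, 9, 12, 7, 6] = (0 10 14 6 1 5)(2 13 7)(9 11)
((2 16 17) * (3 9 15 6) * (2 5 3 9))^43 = (2 5 16 3 17)(6 9 15) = ((2 16 17 5 3)(6 9 15))^43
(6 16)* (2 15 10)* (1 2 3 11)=(1 2 15 10 3 11)(6 16)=[0, 2, 15, 11, 4, 5, 16, 7, 8, 9, 3, 1, 12, 13, 14, 10, 6]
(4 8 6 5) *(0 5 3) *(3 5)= [3, 1, 2, 0, 8, 4, 5, 7, 6]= (0 3)(4 8 6 5)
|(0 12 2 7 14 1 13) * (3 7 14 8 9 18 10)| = 6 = |(0 12 2 14 1 13)(3 7 8 9 18 10)|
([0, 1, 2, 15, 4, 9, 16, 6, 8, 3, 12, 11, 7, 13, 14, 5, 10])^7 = (3 9 5 15)(6 10 7 16 12)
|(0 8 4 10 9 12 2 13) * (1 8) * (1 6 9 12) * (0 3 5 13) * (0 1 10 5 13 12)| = |(0 6 9 10)(1 8 4 5 12 2)(3 13)| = 12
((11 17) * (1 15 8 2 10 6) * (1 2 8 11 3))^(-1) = (1 3 17 11 15)(2 6 10)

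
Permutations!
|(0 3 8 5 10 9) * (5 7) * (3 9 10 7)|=2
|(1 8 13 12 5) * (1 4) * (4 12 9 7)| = 6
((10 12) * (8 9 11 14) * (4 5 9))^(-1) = ((4 5 9 11 14 8)(10 12))^(-1) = (4 8 14 11 9 5)(10 12)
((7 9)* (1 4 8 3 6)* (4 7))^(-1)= ((1 7 9 4 8 3 6))^(-1)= (1 6 3 8 4 9 7)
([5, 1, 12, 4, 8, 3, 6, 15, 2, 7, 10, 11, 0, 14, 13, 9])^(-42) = (15)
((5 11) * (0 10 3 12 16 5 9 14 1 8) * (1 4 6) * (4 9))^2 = ((0 10 3 12 16 5 11 4 6 1 8)(9 14))^2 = (0 3 16 11 6 8 10 12 5 4 1)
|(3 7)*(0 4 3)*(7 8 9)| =|(0 4 3 8 9 7)| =6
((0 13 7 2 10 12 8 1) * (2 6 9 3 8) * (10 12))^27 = (0 6 8 13 9 1 7 3)(2 12) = ((0 13 7 6 9 3 8 1)(2 12))^27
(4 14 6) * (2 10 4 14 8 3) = (2 10 4 8 3)(6 14) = [0, 1, 10, 2, 8, 5, 14, 7, 3, 9, 4, 11, 12, 13, 6]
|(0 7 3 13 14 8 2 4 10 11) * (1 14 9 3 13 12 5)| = |(0 7 13 9 3 12 5 1 14 8 2 4 10 11)| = 14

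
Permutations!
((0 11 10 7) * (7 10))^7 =(0 11 7)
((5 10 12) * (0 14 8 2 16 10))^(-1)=((0 14 8 2 16 10 12 5))^(-1)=(0 5 12 10 16 2 8 14)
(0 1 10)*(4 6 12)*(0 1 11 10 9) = (0 11 10 1 9)(4 6 12) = [11, 9, 2, 3, 6, 5, 12, 7, 8, 0, 1, 10, 4]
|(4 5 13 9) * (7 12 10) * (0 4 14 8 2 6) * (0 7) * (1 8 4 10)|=|(0 10)(1 8 2 6 7 12)(4 5 13 9 14)|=30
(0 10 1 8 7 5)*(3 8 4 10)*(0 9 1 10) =(10)(0 3 8 7 5 9 1 4) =[3, 4, 2, 8, 0, 9, 6, 5, 7, 1, 10]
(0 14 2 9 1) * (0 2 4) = (0 14 4)(1 2 9) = [14, 2, 9, 3, 0, 5, 6, 7, 8, 1, 10, 11, 12, 13, 4]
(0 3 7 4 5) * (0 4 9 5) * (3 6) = [6, 1, 2, 7, 0, 4, 3, 9, 8, 5] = (0 6 3 7 9 5 4)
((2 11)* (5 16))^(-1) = ((2 11)(5 16))^(-1) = (2 11)(5 16)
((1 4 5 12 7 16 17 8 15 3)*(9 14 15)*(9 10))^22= (1 9 16 4 14 17 5 15 8 12 3 10 7)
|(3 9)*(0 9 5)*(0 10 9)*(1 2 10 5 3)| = 4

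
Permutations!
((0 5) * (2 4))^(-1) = ((0 5)(2 4))^(-1) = (0 5)(2 4)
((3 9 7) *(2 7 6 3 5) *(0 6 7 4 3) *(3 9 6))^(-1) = (0 6 3)(2 5 7 9 4)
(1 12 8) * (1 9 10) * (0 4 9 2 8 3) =(0 4 9 10 1 12 3)(2 8) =[4, 12, 8, 0, 9, 5, 6, 7, 2, 10, 1, 11, 3]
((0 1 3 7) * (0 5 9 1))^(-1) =((1 3 7 5 9))^(-1) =(1 9 5 7 3)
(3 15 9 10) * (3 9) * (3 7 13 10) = [0, 1, 2, 15, 4, 5, 6, 13, 8, 3, 9, 11, 12, 10, 14, 7] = (3 15 7 13 10 9)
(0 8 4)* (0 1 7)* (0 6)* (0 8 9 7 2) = [9, 2, 0, 3, 1, 5, 8, 6, 4, 7] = (0 9 7 6 8 4 1 2)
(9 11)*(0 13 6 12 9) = [13, 1, 2, 3, 4, 5, 12, 7, 8, 11, 10, 0, 9, 6] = (0 13 6 12 9 11)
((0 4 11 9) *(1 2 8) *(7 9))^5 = ((0 4 11 7 9)(1 2 8))^5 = (11)(1 8 2)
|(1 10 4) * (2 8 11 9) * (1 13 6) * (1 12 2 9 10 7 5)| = 24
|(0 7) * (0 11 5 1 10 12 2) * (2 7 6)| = 6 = |(0 6 2)(1 10 12 7 11 5)|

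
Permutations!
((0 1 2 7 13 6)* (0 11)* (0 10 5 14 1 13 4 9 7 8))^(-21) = ((0 13 6 11 10 5 14 1 2 8)(4 9 7))^(-21) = (0 8 2 1 14 5 10 11 6 13)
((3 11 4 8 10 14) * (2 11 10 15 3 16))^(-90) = (16)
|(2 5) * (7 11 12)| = 6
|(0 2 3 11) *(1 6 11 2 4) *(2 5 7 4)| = |(0 2 3 5 7 4 1 6 11)| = 9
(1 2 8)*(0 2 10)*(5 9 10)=(0 2 8 1 5 9 10)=[2, 5, 8, 3, 4, 9, 6, 7, 1, 10, 0]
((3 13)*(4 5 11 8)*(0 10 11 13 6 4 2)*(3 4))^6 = ((0 10 11 8 2)(3 6)(4 5 13))^6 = (13)(0 10 11 8 2)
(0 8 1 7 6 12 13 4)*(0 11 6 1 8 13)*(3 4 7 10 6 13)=(0 3 4 11 13 7 1 10 6 12)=[3, 10, 2, 4, 11, 5, 12, 1, 8, 9, 6, 13, 0, 7]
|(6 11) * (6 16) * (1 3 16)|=5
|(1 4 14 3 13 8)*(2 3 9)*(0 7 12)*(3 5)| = 9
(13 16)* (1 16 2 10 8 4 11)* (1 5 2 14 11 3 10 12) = [0, 16, 12, 10, 3, 2, 6, 7, 4, 9, 8, 5, 1, 14, 11, 15, 13] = (1 16 13 14 11 5 2 12)(3 10 8 4)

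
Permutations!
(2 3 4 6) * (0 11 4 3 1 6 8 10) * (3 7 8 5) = (0 11 4 5 3 7 8 10)(1 6 2) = [11, 6, 1, 7, 5, 3, 2, 8, 10, 9, 0, 4]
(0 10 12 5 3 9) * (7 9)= (0 10 12 5 3 7 9)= [10, 1, 2, 7, 4, 3, 6, 9, 8, 0, 12, 11, 5]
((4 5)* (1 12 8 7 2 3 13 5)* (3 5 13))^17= (13)(1 7 4 8 5 12 2)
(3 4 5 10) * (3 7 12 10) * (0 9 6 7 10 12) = (12)(0 9 6 7)(3 4 5) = [9, 1, 2, 4, 5, 3, 7, 0, 8, 6, 10, 11, 12]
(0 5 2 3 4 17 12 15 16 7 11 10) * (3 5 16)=[16, 1, 5, 4, 17, 2, 6, 11, 8, 9, 0, 10, 15, 13, 14, 3, 7, 12]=(0 16 7 11 10)(2 5)(3 4 17 12 15)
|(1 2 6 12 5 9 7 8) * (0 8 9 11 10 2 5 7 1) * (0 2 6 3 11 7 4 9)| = 13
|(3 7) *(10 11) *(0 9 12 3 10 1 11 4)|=14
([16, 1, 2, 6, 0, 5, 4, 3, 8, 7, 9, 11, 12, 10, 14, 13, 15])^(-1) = [4, 1, 2, 7, 6, 5, 3, 9, 8, 10, 13, 11, 12, 15, 14, 16, 0]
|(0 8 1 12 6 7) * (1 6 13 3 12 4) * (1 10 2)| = 12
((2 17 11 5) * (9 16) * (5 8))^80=((2 17 11 8 5)(9 16))^80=(17)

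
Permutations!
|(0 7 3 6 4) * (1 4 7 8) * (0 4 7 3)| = |(0 8 1 7)(3 6)| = 4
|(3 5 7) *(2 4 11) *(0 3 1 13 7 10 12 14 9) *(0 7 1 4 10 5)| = |(0 3)(1 13)(2 10 12 14 9 7 4 11)| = 8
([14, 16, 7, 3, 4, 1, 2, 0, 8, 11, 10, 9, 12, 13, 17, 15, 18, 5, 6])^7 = [6, 14, 16, 3, 4, 0, 1, 18, 8, 11, 10, 9, 12, 13, 2, 15, 17, 7, 5]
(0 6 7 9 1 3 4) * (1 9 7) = (9)(0 6 1 3 4) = [6, 3, 2, 4, 0, 5, 1, 7, 8, 9]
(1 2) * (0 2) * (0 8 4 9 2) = (1 8 4 9 2) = [0, 8, 1, 3, 9, 5, 6, 7, 4, 2]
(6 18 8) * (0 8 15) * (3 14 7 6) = (0 8 3 14 7 6 18 15) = [8, 1, 2, 14, 4, 5, 18, 6, 3, 9, 10, 11, 12, 13, 7, 0, 16, 17, 15]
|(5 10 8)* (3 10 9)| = 5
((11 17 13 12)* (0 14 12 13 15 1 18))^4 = ((0 14 12 11 17 15 1 18))^4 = (0 17)(1 12)(11 18)(14 15)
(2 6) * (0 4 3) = (0 4 3)(2 6) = [4, 1, 6, 0, 3, 5, 2]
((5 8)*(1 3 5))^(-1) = (1 8 5 3)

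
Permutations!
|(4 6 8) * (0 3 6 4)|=4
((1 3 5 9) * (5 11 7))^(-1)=((1 3 11 7 5 9))^(-1)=(1 9 5 7 11 3)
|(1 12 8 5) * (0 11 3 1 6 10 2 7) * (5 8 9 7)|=28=|(0 11 3 1 12 9 7)(2 5 6 10)|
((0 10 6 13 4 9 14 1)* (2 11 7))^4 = (0 4)(1 13)(2 11 7)(6 14)(9 10)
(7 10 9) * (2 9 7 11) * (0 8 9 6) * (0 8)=(2 6 8 9 11)(7 10)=[0, 1, 6, 3, 4, 5, 8, 10, 9, 11, 7, 2]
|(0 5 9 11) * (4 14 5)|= |(0 4 14 5 9 11)|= 6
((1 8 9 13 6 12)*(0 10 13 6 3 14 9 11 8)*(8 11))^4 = (0 14 1 3 12 13 6 10 9)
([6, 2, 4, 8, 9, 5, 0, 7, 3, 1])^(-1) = (0 6)(1 9 4 2)(3 8)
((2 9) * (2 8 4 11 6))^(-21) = (2 4)(6 8)(9 11)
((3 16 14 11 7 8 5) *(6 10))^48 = (3 5 8 7 11 14 16)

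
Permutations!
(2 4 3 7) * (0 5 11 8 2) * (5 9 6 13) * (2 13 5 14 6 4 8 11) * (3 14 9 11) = (0 11 3 7)(2 8 13 9 4 14 6 5) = [11, 1, 8, 7, 14, 2, 5, 0, 13, 4, 10, 3, 12, 9, 6]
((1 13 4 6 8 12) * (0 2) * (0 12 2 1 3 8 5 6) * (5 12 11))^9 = ((0 1 13 4)(2 11 5 6 12 3 8))^9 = (0 1 13 4)(2 5 12 8 11 6 3)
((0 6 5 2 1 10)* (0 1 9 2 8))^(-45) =(0 8 5 6)(1 10)(2 9)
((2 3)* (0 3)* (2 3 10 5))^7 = (0 2 5 10) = ((0 10 5 2))^7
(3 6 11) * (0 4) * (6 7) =(0 4)(3 7 6 11) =[4, 1, 2, 7, 0, 5, 11, 6, 8, 9, 10, 3]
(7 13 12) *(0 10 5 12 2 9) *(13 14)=(0 10 5 12 7 14 13 2 9)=[10, 1, 9, 3, 4, 12, 6, 14, 8, 0, 5, 11, 7, 2, 13]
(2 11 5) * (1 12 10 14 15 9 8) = (1 12 10 14 15 9 8)(2 11 5) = [0, 12, 11, 3, 4, 2, 6, 7, 1, 8, 14, 5, 10, 13, 15, 9]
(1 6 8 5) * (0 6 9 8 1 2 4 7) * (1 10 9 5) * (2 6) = (0 2 4 7)(1 5 6 10 9 8) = [2, 5, 4, 3, 7, 6, 10, 0, 1, 8, 9]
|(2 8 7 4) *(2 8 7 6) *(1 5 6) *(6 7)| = 10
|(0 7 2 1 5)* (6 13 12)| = 15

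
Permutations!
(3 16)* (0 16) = (0 16 3) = [16, 1, 2, 0, 4, 5, 6, 7, 8, 9, 10, 11, 12, 13, 14, 15, 3]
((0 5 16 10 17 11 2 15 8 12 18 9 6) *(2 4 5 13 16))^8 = (0 2 13 15 16 8 10 12 17 18 11 9 4 6 5)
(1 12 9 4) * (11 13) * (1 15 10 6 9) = (1 12)(4 15 10 6 9)(11 13) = [0, 12, 2, 3, 15, 5, 9, 7, 8, 4, 6, 13, 1, 11, 14, 10]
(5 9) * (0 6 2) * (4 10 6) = (0 4 10 6 2)(5 9) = [4, 1, 0, 3, 10, 9, 2, 7, 8, 5, 6]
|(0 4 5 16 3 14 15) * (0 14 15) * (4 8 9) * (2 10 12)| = |(0 8 9 4 5 16 3 15 14)(2 10 12)| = 9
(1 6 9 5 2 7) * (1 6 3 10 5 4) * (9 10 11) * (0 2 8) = (0 2 7 6 10 5 8)(1 3 11 9 4) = [2, 3, 7, 11, 1, 8, 10, 6, 0, 4, 5, 9]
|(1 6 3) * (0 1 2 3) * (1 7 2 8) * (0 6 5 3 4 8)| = 8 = |(0 7 2 4 8 1 5 3)|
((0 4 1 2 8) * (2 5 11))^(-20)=((0 4 1 5 11 2 8))^(-20)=(0 4 1 5 11 2 8)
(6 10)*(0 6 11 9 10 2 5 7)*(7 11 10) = (0 6 2 5 11 9 7) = [6, 1, 5, 3, 4, 11, 2, 0, 8, 7, 10, 9]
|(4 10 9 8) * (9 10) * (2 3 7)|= |(10)(2 3 7)(4 9 8)|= 3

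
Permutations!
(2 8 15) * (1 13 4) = (1 13 4)(2 8 15) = [0, 13, 8, 3, 1, 5, 6, 7, 15, 9, 10, 11, 12, 4, 14, 2]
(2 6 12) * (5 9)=(2 6 12)(5 9)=[0, 1, 6, 3, 4, 9, 12, 7, 8, 5, 10, 11, 2]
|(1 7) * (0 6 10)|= |(0 6 10)(1 7)|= 6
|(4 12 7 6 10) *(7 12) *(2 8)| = 4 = |(12)(2 8)(4 7 6 10)|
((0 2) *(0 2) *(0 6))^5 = (0 6)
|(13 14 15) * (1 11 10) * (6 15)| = |(1 11 10)(6 15 13 14)| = 12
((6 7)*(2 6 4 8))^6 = ((2 6 7 4 8))^6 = (2 6 7 4 8)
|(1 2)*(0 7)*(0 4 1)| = 5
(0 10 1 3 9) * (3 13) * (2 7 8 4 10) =[2, 13, 7, 9, 10, 5, 6, 8, 4, 0, 1, 11, 12, 3] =(0 2 7 8 4 10 1 13 3 9)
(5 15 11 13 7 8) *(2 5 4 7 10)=(2 5 15 11 13 10)(4 7 8)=[0, 1, 5, 3, 7, 15, 6, 8, 4, 9, 2, 13, 12, 10, 14, 11]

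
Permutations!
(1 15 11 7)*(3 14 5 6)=[0, 15, 2, 14, 4, 6, 3, 1, 8, 9, 10, 7, 12, 13, 5, 11]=(1 15 11 7)(3 14 5 6)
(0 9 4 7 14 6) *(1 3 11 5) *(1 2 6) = (0 9 4 7 14 1 3 11 5 2 6) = [9, 3, 6, 11, 7, 2, 0, 14, 8, 4, 10, 5, 12, 13, 1]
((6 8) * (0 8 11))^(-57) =((0 8 6 11))^(-57) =(0 11 6 8)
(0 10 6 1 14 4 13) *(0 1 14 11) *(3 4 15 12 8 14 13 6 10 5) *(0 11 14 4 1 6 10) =(0 5 3 1 14 15 12 8 4 10)(6 13) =[5, 14, 2, 1, 10, 3, 13, 7, 4, 9, 0, 11, 8, 6, 15, 12]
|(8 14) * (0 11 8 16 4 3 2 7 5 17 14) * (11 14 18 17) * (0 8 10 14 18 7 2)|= 11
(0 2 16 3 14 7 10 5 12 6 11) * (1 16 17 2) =(0 1 16 3 14 7 10 5 12 6 11)(2 17) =[1, 16, 17, 14, 4, 12, 11, 10, 8, 9, 5, 0, 6, 13, 7, 15, 3, 2]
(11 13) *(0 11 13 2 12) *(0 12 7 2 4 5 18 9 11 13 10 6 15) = (0 13 10 6 15)(2 7)(4 5 18 9 11) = [13, 1, 7, 3, 5, 18, 15, 2, 8, 11, 6, 4, 12, 10, 14, 0, 16, 17, 9]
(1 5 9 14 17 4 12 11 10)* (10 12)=(1 5 9 14 17 4 10)(11 12)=[0, 5, 2, 3, 10, 9, 6, 7, 8, 14, 1, 12, 11, 13, 17, 15, 16, 4]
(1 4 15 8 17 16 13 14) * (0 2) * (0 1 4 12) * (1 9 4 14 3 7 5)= (0 2 9 4 15 8 17 16 13 3 7 5 1 12)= [2, 12, 9, 7, 15, 1, 6, 5, 17, 4, 10, 11, 0, 3, 14, 8, 13, 16]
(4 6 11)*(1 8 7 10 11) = (1 8 7 10 11 4 6) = [0, 8, 2, 3, 6, 5, 1, 10, 7, 9, 11, 4]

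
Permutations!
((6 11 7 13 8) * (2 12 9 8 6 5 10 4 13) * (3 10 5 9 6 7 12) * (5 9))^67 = (2 3 10 4 13 7)(5 9 8)(6 11 12)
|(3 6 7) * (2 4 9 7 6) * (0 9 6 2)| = |(0 9 7 3)(2 4 6)| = 12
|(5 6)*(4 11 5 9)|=|(4 11 5 6 9)|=5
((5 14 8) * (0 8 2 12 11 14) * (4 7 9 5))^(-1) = ((0 8 4 7 9 5)(2 12 11 14))^(-1) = (0 5 9 7 4 8)(2 14 11 12)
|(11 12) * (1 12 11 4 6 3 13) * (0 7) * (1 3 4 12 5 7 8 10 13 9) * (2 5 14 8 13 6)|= |(0 13 3 9 1 14 8 10 6 4 2 5 7)|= 13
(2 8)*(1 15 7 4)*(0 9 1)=(0 9 1 15 7 4)(2 8)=[9, 15, 8, 3, 0, 5, 6, 4, 2, 1, 10, 11, 12, 13, 14, 7]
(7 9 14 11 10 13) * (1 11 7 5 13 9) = (1 11 10 9 14 7)(5 13) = [0, 11, 2, 3, 4, 13, 6, 1, 8, 14, 9, 10, 12, 5, 7]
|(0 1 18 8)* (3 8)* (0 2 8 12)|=10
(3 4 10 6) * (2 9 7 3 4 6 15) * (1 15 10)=(1 15 2 9 7 3 6 4)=[0, 15, 9, 6, 1, 5, 4, 3, 8, 7, 10, 11, 12, 13, 14, 2]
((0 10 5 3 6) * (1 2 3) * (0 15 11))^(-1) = ((0 10 5 1 2 3 6 15 11))^(-1) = (0 11 15 6 3 2 1 5 10)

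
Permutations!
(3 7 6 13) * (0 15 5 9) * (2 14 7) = (0 15 5 9)(2 14 7 6 13 3) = [15, 1, 14, 2, 4, 9, 13, 6, 8, 0, 10, 11, 12, 3, 7, 5]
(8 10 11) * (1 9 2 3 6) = (1 9 2 3 6)(8 10 11) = [0, 9, 3, 6, 4, 5, 1, 7, 10, 2, 11, 8]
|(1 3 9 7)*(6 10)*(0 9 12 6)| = 8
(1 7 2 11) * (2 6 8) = (1 7 6 8 2 11) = [0, 7, 11, 3, 4, 5, 8, 6, 2, 9, 10, 1]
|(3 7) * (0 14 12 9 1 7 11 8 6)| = |(0 14 12 9 1 7 3 11 8 6)| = 10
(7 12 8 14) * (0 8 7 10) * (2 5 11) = (0 8 14 10)(2 5 11)(7 12) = [8, 1, 5, 3, 4, 11, 6, 12, 14, 9, 0, 2, 7, 13, 10]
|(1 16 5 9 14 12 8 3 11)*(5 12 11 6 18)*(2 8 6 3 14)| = 11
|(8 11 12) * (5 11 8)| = 3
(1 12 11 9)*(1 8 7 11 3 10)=(1 12 3 10)(7 11 9 8)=[0, 12, 2, 10, 4, 5, 6, 11, 7, 8, 1, 9, 3]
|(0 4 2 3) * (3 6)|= |(0 4 2 6 3)|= 5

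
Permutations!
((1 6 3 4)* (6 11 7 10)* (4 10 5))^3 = (1 5 11 4 7)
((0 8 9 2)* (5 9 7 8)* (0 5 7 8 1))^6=(9)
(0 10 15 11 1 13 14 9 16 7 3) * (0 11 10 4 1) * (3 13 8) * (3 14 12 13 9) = [4, 8, 2, 11, 1, 5, 6, 9, 14, 16, 15, 0, 13, 12, 3, 10, 7] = (0 4 1 8 14 3 11)(7 9 16)(10 15)(12 13)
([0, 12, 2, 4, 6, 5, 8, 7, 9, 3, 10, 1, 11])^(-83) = [0, 12, 2, 6, 8, 5, 9, 7, 3, 4, 10, 1, 11]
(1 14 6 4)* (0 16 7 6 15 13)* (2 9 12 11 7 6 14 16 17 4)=(0 17 4 1 16 6 2 9 12 11 7 14 15 13)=[17, 16, 9, 3, 1, 5, 2, 14, 8, 12, 10, 7, 11, 0, 15, 13, 6, 4]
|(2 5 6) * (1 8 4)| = 3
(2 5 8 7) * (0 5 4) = (0 5 8 7 2 4) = [5, 1, 4, 3, 0, 8, 6, 2, 7]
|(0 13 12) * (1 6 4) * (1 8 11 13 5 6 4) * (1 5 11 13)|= 14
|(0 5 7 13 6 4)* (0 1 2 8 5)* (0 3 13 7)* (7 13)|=10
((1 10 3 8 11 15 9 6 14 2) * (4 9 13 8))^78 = (1 14 9 3)(2 6 4 10)(8 15)(11 13) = ((1 10 3 4 9 6 14 2)(8 11 15 13))^78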